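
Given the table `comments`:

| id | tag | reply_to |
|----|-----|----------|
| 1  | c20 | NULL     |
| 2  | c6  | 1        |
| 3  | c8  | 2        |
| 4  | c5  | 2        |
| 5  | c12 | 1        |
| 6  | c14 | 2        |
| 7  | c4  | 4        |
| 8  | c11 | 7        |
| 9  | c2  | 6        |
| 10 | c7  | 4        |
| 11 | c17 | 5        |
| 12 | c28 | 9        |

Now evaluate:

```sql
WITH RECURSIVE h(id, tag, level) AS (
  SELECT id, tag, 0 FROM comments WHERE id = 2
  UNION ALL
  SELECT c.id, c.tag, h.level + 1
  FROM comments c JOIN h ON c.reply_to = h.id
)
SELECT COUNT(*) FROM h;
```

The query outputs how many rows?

9

Base: id=2 (c6) at level 0.
Iteration 1: rows with reply_to in {2} -> c8 (id 3, level 1), c5 (id 4, level 1), c14 (id 6, level 1).
Iteration 2: rows with reply_to in {3,4,6} -> c4 (id 7, level 2), c2 (id 9, level 2), c7 (id 10, level 2).
Iteration 3: rows with reply_to in {7,9,10} -> c11 (id 8, level 3), c28 (id 12, level 3).
Iteration 4: no rows with reply_to in {8,12}; recursion stops.
Total rows emitted: 9.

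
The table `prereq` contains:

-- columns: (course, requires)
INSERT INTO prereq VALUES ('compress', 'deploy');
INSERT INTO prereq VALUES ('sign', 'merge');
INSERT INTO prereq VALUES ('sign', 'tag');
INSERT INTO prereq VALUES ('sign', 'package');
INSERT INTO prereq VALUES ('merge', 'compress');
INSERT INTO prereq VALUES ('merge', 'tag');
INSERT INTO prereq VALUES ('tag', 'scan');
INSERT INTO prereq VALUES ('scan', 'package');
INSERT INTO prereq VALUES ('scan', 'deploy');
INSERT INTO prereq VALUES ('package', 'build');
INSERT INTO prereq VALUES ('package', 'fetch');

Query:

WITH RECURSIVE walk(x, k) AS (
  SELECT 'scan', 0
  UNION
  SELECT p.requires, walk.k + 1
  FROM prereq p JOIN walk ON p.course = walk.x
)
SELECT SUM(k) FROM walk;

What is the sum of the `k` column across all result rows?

Base: (scan, k=0).
Iteration 1: edges from {scan} -> (deploy, k=1), (package, k=1).
Iteration 2: edges from {deploy,package} -> (build, k=2), (fetch, k=2).
Iteration 3: no outgoing edges from {build,fetch}; recursion stops.
SUM(k) = 0 + 1 + 1 + 2 + 2 = 6.

6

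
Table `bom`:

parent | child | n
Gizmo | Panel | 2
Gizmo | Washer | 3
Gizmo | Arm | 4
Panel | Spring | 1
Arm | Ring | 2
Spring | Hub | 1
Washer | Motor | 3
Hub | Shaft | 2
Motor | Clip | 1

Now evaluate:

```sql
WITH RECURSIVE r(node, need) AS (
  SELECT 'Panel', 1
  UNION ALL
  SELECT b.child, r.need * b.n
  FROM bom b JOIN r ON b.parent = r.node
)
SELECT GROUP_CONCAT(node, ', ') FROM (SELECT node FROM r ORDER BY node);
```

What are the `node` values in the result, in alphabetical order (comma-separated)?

Base: (Panel, need=1).
Iteration 1: components of {Panel} -> Spring = 1*1 = 1.
Iteration 2: components of {Spring} -> Hub = 1*1 = 1.
Iteration 3: components of {Hub} -> Shaft = 1*2 = 2.
Iteration 4: no further components; recursion stops.

Hub, Panel, Shaft, Spring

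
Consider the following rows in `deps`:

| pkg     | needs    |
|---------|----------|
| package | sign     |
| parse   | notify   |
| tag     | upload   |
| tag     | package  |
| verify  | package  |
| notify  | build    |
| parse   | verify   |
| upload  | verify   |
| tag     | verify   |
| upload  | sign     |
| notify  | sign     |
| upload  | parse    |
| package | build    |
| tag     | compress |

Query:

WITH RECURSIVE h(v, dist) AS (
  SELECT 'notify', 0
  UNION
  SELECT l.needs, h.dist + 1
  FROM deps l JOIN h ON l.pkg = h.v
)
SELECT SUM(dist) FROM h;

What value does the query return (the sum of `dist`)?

2

Base: (notify, dist=0).
Iteration 1: edges from {notify} -> (build, dist=1), (sign, dist=1).
Iteration 2: no outgoing edges from {build,sign}; recursion stops.
SUM(dist) = 0 + 1 + 1 = 2.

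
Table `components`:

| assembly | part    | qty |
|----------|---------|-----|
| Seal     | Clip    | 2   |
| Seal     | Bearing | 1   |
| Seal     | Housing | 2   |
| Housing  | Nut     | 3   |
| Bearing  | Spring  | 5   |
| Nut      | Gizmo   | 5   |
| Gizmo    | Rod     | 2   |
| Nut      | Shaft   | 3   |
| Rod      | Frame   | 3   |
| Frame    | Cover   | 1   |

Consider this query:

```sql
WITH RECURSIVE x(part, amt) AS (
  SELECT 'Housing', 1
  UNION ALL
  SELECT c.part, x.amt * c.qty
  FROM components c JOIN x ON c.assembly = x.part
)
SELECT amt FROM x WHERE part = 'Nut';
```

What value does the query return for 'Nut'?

Base: (Housing, amt=1).
Iteration 1: components of {Housing} -> Nut = 1*3 = 3.
Iteration 2: components of {Nut} -> Gizmo = 3*5 = 15, Shaft = 3*3 = 9.
Iteration 3: components of {Gizmo,Shaft} -> Rod = 15*2 = 30.
Iteration 4: components of {Rod} -> Frame = 30*3 = 90.
Iteration 5: components of {Frame} -> Cover = 90*1 = 90.
Iteration 6: no further components; recursion stops.

3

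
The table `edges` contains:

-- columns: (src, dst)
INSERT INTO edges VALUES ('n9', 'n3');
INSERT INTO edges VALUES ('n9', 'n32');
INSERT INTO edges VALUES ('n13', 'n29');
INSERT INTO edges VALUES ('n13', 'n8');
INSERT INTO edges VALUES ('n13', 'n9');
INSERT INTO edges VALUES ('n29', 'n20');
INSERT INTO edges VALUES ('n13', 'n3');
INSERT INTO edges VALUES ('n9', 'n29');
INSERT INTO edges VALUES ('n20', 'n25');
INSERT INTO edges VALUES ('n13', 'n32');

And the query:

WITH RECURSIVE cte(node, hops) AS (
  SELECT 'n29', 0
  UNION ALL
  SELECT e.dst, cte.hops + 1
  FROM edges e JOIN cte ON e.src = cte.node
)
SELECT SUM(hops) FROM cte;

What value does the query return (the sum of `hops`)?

3

Base: (n29, hops=0).
Iteration 1: edges from {n29} -> (n20, hops=1).
Iteration 2: edges from {n20} -> (n25, hops=2).
Iteration 3: no outgoing edges from {n25}; recursion stops.
SUM(hops) = 0 + 1 + 2 = 3.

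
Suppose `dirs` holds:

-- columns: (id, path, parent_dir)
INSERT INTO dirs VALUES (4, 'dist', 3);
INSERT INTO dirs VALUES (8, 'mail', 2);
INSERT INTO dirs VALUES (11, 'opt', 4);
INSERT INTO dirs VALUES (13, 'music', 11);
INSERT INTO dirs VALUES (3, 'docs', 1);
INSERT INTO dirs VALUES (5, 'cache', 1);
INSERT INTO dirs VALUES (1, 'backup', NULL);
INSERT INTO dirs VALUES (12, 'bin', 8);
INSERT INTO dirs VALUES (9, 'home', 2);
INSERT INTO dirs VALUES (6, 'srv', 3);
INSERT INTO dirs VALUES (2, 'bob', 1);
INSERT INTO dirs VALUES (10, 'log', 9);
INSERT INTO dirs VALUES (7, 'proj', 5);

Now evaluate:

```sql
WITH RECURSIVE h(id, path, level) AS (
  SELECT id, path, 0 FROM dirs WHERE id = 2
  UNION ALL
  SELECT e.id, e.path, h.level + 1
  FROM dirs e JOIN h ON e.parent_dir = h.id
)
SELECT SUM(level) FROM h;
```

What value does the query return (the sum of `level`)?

Base: id=2 (bob) at level 0.
Iteration 1: rows with parent_dir in {2} -> mail (id 8, level 1), home (id 9, level 1).
Iteration 2: rows with parent_dir in {8,9} -> log (id 10, level 2), bin (id 12, level 2).
Iteration 3: no rows with parent_dir in {10,12}; recursion stops.
SUM(level) = 0 + 1 + 1 + 2 + 2 = 6.

6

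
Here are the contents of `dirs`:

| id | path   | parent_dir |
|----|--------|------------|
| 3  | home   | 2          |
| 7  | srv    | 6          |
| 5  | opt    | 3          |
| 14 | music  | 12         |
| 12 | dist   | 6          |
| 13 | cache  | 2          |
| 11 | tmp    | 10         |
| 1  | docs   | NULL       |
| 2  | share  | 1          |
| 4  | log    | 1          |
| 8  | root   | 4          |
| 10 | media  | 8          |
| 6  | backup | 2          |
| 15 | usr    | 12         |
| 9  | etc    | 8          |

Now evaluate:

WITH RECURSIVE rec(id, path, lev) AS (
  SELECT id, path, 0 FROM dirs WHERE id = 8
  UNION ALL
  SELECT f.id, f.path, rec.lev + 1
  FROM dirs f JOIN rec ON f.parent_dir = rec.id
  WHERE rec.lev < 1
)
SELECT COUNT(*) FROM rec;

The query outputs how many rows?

Base: id=8 (root) at lev 0.
Iteration 1: rows with parent_dir in {8} -> etc (id 9, lev 1), media (id 10, lev 1).
Iteration 2: lev < 1 fails for all current rows; recursion stops.
Total rows emitted: 3.

3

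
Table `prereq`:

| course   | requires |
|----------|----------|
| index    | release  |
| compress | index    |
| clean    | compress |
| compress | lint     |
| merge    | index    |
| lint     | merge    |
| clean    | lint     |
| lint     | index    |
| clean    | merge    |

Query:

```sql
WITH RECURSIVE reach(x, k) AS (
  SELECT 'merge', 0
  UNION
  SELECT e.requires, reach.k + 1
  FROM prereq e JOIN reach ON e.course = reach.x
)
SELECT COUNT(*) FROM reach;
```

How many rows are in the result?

3

Base: (merge, k=0).
Iteration 1: edges from {merge} -> (index, k=1).
Iteration 2: edges from {index} -> (release, k=2).
Iteration 3: no outgoing edges from {release}; recursion stops.
Total rows emitted: 3.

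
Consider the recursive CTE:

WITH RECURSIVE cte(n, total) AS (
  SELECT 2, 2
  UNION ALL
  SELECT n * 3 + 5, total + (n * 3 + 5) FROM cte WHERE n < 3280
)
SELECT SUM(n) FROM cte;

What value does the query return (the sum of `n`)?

14740

Base: n=2, total=2.
Iteration 1: 2 < 3280 holds -> n = 2 * 3 + 5 = 11, total = 2 + 11 = 13.
Iteration 2: 11 < 3280 holds -> n = 11 * 3 + 5 = 38, total = 13 + 38 = 51.
Iteration 3: 38 < 3280 holds -> n = 38 * 3 + 5 = 119, total = 51 + 119 = 170.
Iteration 4: 119 < 3280 holds -> n = 119 * 3 + 5 = 362, total = 170 + 362 = 532.
Iteration 5: 362 < 3280 holds -> n = 362 * 3 + 5 = 1091, total = 532 + 1091 = 1623.
Iteration 6: 1091 < 3280 holds -> n = 1091 * 3 + 5 = 3278, total = 1623 + 3278 = 4901.
Iteration 7: 3278 < 3280 holds -> n = 3278 * 3 + 5 = 9839, total = 4901 + 9839 = 14740.
Iteration 8: 9839 < 3280 fails; recursion stops.
SUM(n) = 2 + 11 + 38 + 119 + 362 + 1091 + 3278 + 9839 = 14740.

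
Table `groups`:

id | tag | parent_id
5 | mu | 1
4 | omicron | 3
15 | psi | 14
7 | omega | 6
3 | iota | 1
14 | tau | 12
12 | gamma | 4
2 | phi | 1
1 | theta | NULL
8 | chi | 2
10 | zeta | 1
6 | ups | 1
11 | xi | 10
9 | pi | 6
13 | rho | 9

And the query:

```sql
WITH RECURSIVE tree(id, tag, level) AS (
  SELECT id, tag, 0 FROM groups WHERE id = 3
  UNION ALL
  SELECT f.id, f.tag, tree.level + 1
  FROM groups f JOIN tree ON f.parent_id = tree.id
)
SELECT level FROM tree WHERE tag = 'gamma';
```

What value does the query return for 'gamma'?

Base: id=3 (iota) at level 0.
Iteration 1: rows with parent_id in {3} -> omicron (id 4, level 1).
Iteration 2: rows with parent_id in {4} -> gamma (id 12, level 2).
Iteration 3: rows with parent_id in {12} -> tau (id 14, level 3).
Iteration 4: rows with parent_id in {14} -> psi (id 15, level 4).
Iteration 5: no rows with parent_id in {15}; recursion stops.

2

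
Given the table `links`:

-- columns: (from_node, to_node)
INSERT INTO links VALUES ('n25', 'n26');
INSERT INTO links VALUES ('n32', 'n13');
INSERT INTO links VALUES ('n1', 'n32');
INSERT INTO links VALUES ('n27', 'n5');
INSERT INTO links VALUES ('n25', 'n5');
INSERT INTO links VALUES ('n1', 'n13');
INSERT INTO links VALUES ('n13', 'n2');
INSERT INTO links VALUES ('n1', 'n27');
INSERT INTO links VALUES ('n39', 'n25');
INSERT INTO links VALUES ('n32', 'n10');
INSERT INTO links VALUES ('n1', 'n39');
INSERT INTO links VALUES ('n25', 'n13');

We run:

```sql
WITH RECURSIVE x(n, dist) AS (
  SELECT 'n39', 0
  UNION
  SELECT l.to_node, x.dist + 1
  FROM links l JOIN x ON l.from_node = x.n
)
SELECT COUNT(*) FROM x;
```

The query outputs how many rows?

6

Base: (n39, dist=0).
Iteration 1: edges from {n39} -> (n25, dist=1).
Iteration 2: edges from {n25} -> (n13, dist=2), (n26, dist=2), (n5, dist=2).
Iteration 3: edges from {n13,n26,n5} -> (n2, dist=3).
Iteration 4: no outgoing edges from {n2}; recursion stops.
Total rows emitted: 6.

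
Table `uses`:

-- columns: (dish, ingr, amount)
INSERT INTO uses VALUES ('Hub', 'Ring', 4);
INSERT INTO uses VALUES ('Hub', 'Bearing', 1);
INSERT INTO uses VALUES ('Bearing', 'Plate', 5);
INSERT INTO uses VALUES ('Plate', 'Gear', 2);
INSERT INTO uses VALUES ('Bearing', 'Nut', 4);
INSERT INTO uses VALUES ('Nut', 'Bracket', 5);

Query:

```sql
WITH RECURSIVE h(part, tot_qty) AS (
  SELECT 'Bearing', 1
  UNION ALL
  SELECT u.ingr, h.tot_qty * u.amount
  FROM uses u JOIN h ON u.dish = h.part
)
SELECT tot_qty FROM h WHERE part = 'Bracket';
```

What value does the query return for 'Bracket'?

20

Base: (Bearing, tot_qty=1).
Iteration 1: components of {Bearing} -> Nut = 1*4 = 4, Plate = 1*5 = 5.
Iteration 2: components of {Nut,Plate} -> Bracket = 4*5 = 20, Gear = 5*2 = 10.
Iteration 3: no further components; recursion stops.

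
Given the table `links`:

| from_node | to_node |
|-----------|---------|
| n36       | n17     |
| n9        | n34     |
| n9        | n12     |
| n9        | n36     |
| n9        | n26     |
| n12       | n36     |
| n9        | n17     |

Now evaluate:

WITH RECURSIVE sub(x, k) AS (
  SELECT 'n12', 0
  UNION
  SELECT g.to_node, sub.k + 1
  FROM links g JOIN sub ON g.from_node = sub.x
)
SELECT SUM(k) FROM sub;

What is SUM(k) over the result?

3

Base: (n12, k=0).
Iteration 1: edges from {n12} -> (n36, k=1).
Iteration 2: edges from {n36} -> (n17, k=2).
Iteration 3: no outgoing edges from {n17}; recursion stops.
SUM(k) = 0 + 1 + 2 = 3.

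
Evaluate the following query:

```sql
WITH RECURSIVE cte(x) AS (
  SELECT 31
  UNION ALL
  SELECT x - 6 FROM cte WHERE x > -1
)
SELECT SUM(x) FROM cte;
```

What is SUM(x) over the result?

Base: x=31.
Iteration 1: 31 > -1 holds -> x = 31 - 6 = 25.
Iteration 2: 25 > -1 holds -> x = 25 - 6 = 19.
Iteration 3: 19 > -1 holds -> x = 19 - 6 = 13.
Iteration 4: 13 > -1 holds -> x = 13 - 6 = 7.
Iteration 5: 7 > -1 holds -> x = 7 - 6 = 1.
Iteration 6: 1 > -1 holds -> x = 1 - 6 = -5.
Iteration 7: -5 > -1 fails; recursion stops.
SUM(x) = 31 + 25 + 19 + 13 + 7 + 1 + -5 = 91.

91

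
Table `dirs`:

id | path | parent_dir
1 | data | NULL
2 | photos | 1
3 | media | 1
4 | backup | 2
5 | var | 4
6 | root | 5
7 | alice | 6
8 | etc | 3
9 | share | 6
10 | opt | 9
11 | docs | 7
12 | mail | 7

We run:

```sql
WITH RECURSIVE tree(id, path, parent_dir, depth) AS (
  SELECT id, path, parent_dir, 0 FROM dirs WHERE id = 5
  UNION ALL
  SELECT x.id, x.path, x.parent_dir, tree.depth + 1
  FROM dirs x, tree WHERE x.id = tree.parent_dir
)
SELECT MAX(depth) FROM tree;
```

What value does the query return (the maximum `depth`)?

Base: id=5 (var), parent_dir=4, depth 0.
Iteration 1: join on id=4 -> backup (id 4, parent_dir=2, depth 1).
Iteration 2: join on id=2 -> photos (id 2, parent_dir=1, depth 2).
Iteration 3: join on id=1 -> data (id 1, parent_dir=NULL, depth 3).
Iteration 4: parent_dir is NULL; no match; recursion stops.
depth values: 0, 1, 2, 3; the maximum is 3.

3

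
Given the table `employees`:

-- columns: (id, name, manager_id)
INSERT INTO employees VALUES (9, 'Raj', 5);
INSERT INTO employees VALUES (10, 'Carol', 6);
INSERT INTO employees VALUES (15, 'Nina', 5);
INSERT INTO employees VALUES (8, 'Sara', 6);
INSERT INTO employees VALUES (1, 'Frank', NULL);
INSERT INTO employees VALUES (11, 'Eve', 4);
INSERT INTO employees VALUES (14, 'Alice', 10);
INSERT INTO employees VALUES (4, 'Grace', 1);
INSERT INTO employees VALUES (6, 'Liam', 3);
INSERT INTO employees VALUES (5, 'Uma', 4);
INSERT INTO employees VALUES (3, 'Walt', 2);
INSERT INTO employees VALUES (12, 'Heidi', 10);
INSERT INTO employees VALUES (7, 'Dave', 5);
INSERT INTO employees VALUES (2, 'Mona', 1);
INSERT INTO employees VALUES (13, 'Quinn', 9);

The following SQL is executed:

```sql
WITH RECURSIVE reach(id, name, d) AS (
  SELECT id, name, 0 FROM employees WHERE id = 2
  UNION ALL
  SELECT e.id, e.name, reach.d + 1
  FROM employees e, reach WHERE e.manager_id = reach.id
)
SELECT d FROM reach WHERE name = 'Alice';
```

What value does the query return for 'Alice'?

4

Base: id=2 (Mona) at d 0.
Iteration 1: rows with manager_id in {2} -> Walt (id 3, d 1).
Iteration 2: rows with manager_id in {3} -> Liam (id 6, d 2).
Iteration 3: rows with manager_id in {6} -> Sara (id 8, d 3), Carol (id 10, d 3).
Iteration 4: rows with manager_id in {8,10} -> Heidi (id 12, d 4), Alice (id 14, d 4).
Iteration 5: no rows with manager_id in {12,14}; recursion stops.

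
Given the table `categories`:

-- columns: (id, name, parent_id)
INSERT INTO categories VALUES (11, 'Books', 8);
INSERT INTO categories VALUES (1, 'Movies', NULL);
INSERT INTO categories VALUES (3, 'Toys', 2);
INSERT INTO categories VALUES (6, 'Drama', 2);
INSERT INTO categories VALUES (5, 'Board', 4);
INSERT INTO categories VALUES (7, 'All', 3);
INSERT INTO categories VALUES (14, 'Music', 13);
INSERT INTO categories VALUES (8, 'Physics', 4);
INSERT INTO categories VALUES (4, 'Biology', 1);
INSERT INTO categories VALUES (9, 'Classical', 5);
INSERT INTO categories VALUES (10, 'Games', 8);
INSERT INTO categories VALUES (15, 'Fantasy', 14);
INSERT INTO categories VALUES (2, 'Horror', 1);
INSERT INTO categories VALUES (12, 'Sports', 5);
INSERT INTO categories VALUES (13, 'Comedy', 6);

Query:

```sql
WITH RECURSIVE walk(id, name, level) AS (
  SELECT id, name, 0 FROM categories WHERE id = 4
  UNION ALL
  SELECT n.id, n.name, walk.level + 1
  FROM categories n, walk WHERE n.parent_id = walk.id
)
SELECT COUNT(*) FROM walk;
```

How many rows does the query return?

7

Base: id=4 (Biology) at level 0.
Iteration 1: rows with parent_id in {4} -> Board (id 5, level 1), Physics (id 8, level 1).
Iteration 2: rows with parent_id in {5,8} -> Classical (id 9, level 2), Games (id 10, level 2), Books (id 11, level 2), Sports (id 12, level 2).
Iteration 3: no rows with parent_id in {9,10,11,12}; recursion stops.
Total rows emitted: 7.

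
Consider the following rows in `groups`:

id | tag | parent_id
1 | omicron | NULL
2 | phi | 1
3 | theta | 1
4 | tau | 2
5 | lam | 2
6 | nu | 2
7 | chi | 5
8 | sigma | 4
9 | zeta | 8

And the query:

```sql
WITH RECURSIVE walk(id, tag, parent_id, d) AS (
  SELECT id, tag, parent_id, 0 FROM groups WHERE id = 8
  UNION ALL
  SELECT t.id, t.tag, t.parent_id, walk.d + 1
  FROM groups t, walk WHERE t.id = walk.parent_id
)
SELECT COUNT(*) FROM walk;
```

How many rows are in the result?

4

Base: id=8 (sigma), parent_id=4, d 0.
Iteration 1: join on id=4 -> tau (id 4, parent_id=2, d 1).
Iteration 2: join on id=2 -> phi (id 2, parent_id=1, d 2).
Iteration 3: join on id=1 -> omicron (id 1, parent_id=NULL, d 3).
Iteration 4: parent_id is NULL; no match; recursion stops.
Total rows emitted: 4.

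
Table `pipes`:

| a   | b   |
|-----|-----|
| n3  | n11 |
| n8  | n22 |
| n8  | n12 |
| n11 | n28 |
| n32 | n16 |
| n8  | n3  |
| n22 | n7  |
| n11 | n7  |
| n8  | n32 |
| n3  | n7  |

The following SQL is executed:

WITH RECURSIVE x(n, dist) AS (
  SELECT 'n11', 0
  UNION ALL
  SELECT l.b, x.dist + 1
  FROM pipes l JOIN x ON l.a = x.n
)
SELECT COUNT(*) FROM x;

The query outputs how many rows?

3

Base: (n11, dist=0).
Iteration 1: edges from {n11} -> (n28, dist=1), (n7, dist=1).
Iteration 2: no outgoing edges from {n28,n7}; recursion stops.
Total rows emitted: 3.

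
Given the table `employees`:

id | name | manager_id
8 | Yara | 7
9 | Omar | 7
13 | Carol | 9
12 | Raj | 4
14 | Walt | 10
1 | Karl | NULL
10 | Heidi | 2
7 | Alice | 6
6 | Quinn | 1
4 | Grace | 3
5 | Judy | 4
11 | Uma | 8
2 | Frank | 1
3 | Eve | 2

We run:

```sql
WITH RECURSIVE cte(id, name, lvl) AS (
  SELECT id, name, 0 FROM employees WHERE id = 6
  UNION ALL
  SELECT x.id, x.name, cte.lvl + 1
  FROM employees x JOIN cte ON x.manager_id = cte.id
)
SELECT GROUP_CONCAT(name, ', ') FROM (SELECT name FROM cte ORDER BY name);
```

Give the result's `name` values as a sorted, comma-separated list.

Base: id=6 (Quinn) at lvl 0.
Iteration 1: rows with manager_id in {6} -> Alice (id 7, lvl 1).
Iteration 2: rows with manager_id in {7} -> Yara (id 8, lvl 2), Omar (id 9, lvl 2).
Iteration 3: rows with manager_id in {8,9} -> Uma (id 11, lvl 3), Carol (id 13, lvl 3).
Iteration 4: no rows with manager_id in {11,13}; recursion stops.

Alice, Carol, Omar, Quinn, Uma, Yara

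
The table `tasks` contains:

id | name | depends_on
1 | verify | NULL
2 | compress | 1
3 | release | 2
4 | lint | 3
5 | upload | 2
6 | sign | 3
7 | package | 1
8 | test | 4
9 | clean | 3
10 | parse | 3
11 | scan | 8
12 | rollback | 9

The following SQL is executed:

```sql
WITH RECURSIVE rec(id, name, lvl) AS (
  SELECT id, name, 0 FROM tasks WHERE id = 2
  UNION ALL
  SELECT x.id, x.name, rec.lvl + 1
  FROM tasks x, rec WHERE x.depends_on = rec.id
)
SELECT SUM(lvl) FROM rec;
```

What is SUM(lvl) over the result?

20

Base: id=2 (compress) at lvl 0.
Iteration 1: rows with depends_on in {2} -> release (id 3, lvl 1), upload (id 5, lvl 1).
Iteration 2: rows with depends_on in {3,5} -> lint (id 4, lvl 2), sign (id 6, lvl 2), clean (id 9, lvl 2), parse (id 10, lvl 2).
Iteration 3: rows with depends_on in {4,6,9,10} -> test (id 8, lvl 3), rollback (id 12, lvl 3).
Iteration 4: rows with depends_on in {8,12} -> scan (id 11, lvl 4).
Iteration 5: no rows with depends_on in {11}; recursion stops.
SUM(lvl) = 0 + 1 + 1 + 2 + 2 + 2 + 2 + 3 + 3 + 4 = 20.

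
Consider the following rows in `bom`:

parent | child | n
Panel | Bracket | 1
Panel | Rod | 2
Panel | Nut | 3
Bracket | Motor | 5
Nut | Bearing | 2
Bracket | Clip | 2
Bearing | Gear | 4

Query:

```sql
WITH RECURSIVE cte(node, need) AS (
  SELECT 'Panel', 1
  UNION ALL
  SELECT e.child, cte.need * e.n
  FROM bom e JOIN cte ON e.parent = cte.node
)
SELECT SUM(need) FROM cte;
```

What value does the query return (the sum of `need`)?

44

Base: (Panel, need=1).
Iteration 1: components of {Panel} -> Bracket = 1*1 = 1, Nut = 1*3 = 3, Rod = 1*2 = 2.
Iteration 2: components of {Bracket,Nut,Rod} -> Bearing = 3*2 = 6, Clip = 1*2 = 2, Motor = 1*5 = 5.
Iteration 3: components of {Bearing,Clip,Motor} -> Gear = 6*4 = 24.
Iteration 4: no further components; recursion stops.
SUM(need) = 1 + 1 + 2 + 3 + 5 + 2 + 6 + 24 = 44.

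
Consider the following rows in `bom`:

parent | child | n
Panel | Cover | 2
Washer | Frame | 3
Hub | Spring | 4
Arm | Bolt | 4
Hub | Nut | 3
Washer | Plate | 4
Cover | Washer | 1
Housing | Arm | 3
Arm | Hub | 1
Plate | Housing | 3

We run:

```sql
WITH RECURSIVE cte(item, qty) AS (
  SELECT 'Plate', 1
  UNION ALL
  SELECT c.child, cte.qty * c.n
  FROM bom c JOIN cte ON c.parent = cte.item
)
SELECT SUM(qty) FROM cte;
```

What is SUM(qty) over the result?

121

Base: (Plate, qty=1).
Iteration 1: components of {Plate} -> Housing = 1*3 = 3.
Iteration 2: components of {Housing} -> Arm = 3*3 = 9.
Iteration 3: components of {Arm} -> Bolt = 9*4 = 36, Hub = 9*1 = 9.
Iteration 4: components of {Bolt,Hub} -> Nut = 9*3 = 27, Spring = 9*4 = 36.
Iteration 5: no further components; recursion stops.
SUM(qty) = 1 + 3 + 9 + 9 + 36 + 27 + 36 = 121.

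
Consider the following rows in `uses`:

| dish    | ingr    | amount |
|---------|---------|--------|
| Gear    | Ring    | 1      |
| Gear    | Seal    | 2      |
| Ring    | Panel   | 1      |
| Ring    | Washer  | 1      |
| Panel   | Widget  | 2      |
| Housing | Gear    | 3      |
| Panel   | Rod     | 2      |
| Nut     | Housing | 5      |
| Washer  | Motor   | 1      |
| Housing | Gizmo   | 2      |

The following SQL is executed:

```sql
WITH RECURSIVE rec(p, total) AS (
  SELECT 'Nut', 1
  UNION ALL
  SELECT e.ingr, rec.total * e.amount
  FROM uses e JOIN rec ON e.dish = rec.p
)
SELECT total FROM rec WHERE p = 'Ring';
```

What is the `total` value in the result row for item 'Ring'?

15

Base: (Nut, total=1).
Iteration 1: components of {Nut} -> Housing = 1*5 = 5.
Iteration 2: components of {Housing} -> Gear = 5*3 = 15, Gizmo = 5*2 = 10.
Iteration 3: components of {Gear,Gizmo} -> Ring = 15*1 = 15, Seal = 15*2 = 30.
Iteration 4: components of {Ring,Seal} -> Panel = 15*1 = 15, Washer = 15*1 = 15.
Iteration 5: components of {Panel,Washer} -> Motor = 15*1 = 15, Rod = 15*2 = 30, Widget = 15*2 = 30.
Iteration 6: no further components; recursion stops.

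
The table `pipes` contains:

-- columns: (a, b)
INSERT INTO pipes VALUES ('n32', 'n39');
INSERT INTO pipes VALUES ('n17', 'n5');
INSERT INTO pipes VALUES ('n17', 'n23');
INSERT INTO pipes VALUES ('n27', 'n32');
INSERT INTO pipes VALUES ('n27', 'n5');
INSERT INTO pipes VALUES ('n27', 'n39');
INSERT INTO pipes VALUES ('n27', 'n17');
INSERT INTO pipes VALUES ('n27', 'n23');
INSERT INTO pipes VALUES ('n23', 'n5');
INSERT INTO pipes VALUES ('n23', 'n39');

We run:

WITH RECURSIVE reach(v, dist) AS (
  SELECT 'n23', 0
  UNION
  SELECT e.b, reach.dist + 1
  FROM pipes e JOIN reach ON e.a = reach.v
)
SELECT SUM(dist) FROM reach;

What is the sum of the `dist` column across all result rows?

Base: (n23, dist=0).
Iteration 1: edges from {n23} -> (n39, dist=1), (n5, dist=1).
Iteration 2: no outgoing edges from {n39,n5}; recursion stops.
SUM(dist) = 0 + 1 + 1 = 2.

2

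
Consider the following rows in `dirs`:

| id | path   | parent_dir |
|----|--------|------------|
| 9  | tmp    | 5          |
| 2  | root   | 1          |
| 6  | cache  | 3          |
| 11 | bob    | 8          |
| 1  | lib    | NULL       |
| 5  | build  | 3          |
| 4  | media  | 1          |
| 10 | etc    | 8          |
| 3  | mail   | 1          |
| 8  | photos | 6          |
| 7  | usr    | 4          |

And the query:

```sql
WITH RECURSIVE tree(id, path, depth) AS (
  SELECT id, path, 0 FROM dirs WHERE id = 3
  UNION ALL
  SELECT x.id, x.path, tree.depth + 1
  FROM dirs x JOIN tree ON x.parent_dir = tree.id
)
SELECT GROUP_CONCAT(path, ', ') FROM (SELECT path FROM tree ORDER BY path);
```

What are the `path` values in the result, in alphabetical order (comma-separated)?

Base: id=3 (mail) at depth 0.
Iteration 1: rows with parent_dir in {3} -> build (id 5, depth 1), cache (id 6, depth 1).
Iteration 2: rows with parent_dir in {5,6} -> photos (id 8, depth 2), tmp (id 9, depth 2).
Iteration 3: rows with parent_dir in {8,9} -> etc (id 10, depth 3), bob (id 11, depth 3).
Iteration 4: no rows with parent_dir in {10,11}; recursion stops.

bob, build, cache, etc, mail, photos, tmp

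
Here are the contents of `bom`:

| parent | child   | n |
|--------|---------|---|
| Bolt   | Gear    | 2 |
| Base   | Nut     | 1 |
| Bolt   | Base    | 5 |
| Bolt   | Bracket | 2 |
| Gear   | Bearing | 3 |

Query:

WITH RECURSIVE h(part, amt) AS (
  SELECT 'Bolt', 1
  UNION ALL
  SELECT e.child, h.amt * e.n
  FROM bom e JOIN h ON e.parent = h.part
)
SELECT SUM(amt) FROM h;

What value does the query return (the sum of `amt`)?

21

Base: (Bolt, amt=1).
Iteration 1: components of {Bolt} -> Base = 1*5 = 5, Bracket = 1*2 = 2, Gear = 1*2 = 2.
Iteration 2: components of {Base,Bracket,Gear} -> Bearing = 2*3 = 6, Nut = 5*1 = 5.
Iteration 3: no further components; recursion stops.
SUM(amt) = 1 + 2 + 5 + 2 + 6 + 5 = 21.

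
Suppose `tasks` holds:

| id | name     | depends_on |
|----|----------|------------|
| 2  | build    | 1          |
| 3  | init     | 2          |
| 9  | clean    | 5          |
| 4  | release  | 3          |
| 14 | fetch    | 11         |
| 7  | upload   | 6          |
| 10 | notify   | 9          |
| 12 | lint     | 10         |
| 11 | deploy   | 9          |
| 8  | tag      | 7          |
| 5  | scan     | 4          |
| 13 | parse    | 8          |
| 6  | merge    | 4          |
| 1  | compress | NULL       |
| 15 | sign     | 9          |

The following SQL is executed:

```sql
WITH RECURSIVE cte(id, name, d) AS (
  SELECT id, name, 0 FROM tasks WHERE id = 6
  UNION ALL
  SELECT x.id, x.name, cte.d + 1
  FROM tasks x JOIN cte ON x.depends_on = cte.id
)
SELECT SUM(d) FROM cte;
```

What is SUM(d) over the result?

Base: id=6 (merge) at d 0.
Iteration 1: rows with depends_on in {6} -> upload (id 7, d 1).
Iteration 2: rows with depends_on in {7} -> tag (id 8, d 2).
Iteration 3: rows with depends_on in {8} -> parse (id 13, d 3).
Iteration 4: no rows with depends_on in {13}; recursion stops.
SUM(d) = 0 + 1 + 2 + 3 = 6.

6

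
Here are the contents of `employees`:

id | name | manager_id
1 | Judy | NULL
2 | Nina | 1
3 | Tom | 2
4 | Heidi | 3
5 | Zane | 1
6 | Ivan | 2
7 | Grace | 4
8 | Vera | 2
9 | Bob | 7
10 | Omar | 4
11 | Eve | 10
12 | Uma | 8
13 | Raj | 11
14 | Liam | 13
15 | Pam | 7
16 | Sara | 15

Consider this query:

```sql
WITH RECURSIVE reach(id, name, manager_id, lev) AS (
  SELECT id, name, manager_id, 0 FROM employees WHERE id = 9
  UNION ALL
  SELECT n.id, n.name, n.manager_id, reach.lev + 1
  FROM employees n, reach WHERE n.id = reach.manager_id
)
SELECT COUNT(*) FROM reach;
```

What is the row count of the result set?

Base: id=9 (Bob), manager_id=7, lev 0.
Iteration 1: join on id=7 -> Grace (id 7, manager_id=4, lev 1).
Iteration 2: join on id=4 -> Heidi (id 4, manager_id=3, lev 2).
Iteration 3: join on id=3 -> Tom (id 3, manager_id=2, lev 3).
Iteration 4: join on id=2 -> Nina (id 2, manager_id=1, lev 4).
Iteration 5: join on id=1 -> Judy (id 1, manager_id=NULL, lev 5).
Iteration 6: manager_id is NULL; no match; recursion stops.
Total rows emitted: 6.

6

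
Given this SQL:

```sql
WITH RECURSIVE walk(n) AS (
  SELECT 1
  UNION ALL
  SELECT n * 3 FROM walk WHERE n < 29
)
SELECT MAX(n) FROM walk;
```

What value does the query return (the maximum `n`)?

81

Base: n=1.
Iteration 1: 1 < 29 holds -> n = 1 * 3 = 3.
Iteration 2: 3 < 29 holds -> n = 3 * 3 = 9.
Iteration 3: 9 < 29 holds -> n = 9 * 3 = 27.
Iteration 4: 27 < 29 holds -> n = 27 * 3 = 81.
Iteration 5: 81 < 29 fails; recursion stops.
n values: 1, 3, 9, 27, 81; the maximum is 81.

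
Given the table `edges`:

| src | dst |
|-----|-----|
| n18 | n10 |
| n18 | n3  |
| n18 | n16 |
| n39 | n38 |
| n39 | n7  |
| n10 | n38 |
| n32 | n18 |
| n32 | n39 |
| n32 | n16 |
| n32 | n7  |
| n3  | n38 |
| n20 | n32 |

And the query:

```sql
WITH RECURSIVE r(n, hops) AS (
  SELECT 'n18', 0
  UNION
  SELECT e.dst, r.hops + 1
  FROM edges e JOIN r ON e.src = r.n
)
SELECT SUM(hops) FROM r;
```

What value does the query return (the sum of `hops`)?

5

Base: (n18, hops=0).
Iteration 1: edges from {n18} -> (n10, hops=1), (n16, hops=1), (n3, hops=1).
Iteration 2: edges from {n10,n16,n3} -> (n38, hops=2). [UNION drops 1 duplicate row(s)]
Iteration 3: no outgoing edges from {n38}; recursion stops.
SUM(hops) = 0 + 1 + 1 + 1 + 2 = 5.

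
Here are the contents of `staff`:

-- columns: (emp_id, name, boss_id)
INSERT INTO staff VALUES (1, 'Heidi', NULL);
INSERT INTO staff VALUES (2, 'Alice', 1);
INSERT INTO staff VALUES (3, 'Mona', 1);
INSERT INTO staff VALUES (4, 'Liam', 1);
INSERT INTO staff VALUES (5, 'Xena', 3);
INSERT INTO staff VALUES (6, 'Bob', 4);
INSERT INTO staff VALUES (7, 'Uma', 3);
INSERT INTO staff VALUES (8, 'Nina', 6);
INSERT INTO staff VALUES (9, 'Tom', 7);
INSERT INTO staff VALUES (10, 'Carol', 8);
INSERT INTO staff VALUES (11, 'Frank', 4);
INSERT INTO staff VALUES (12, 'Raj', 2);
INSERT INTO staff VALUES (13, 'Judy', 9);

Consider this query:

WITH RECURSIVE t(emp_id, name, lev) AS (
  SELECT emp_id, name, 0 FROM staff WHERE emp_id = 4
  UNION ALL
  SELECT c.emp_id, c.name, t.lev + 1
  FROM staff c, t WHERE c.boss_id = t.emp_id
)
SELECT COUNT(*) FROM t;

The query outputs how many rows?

Base: emp_id=4 (Liam) at lev 0.
Iteration 1: rows with boss_id in {4} -> Bob (id 6, lev 1), Frank (id 11, lev 1).
Iteration 2: rows with boss_id in {6,11} -> Nina (id 8, lev 2).
Iteration 3: rows with boss_id in {8} -> Carol (id 10, lev 3).
Iteration 4: no rows with boss_id in {10}; recursion stops.
Total rows emitted: 5.

5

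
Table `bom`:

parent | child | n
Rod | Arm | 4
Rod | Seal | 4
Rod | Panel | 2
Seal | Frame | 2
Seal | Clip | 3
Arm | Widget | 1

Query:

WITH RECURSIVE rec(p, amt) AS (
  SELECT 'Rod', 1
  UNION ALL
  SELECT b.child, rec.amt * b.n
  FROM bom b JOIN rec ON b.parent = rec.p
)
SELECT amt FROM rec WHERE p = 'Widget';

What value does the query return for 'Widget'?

4

Base: (Rod, amt=1).
Iteration 1: components of {Rod} -> Arm = 1*4 = 4, Panel = 1*2 = 2, Seal = 1*4 = 4.
Iteration 2: components of {Arm,Panel,Seal} -> Clip = 4*3 = 12, Frame = 4*2 = 8, Widget = 4*1 = 4.
Iteration 3: no further components; recursion stops.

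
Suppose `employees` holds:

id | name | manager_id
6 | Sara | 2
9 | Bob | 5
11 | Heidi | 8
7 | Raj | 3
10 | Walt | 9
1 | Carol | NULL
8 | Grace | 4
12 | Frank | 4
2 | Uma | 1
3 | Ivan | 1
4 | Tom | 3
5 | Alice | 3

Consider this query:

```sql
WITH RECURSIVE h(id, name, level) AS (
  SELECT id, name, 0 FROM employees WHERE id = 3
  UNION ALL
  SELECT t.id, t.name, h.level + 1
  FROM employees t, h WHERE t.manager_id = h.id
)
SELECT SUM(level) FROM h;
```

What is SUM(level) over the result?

15

Base: id=3 (Ivan) at level 0.
Iteration 1: rows with manager_id in {3} -> Tom (id 4, level 1), Alice (id 5, level 1), Raj (id 7, level 1).
Iteration 2: rows with manager_id in {4,5,7} -> Grace (id 8, level 2), Bob (id 9, level 2), Frank (id 12, level 2).
Iteration 3: rows with manager_id in {8,9,12} -> Walt (id 10, level 3), Heidi (id 11, level 3).
Iteration 4: no rows with manager_id in {10,11}; recursion stops.
SUM(level) = 0 + 1 + 1 + 1 + 2 + 2 + 2 + 3 + 3 = 15.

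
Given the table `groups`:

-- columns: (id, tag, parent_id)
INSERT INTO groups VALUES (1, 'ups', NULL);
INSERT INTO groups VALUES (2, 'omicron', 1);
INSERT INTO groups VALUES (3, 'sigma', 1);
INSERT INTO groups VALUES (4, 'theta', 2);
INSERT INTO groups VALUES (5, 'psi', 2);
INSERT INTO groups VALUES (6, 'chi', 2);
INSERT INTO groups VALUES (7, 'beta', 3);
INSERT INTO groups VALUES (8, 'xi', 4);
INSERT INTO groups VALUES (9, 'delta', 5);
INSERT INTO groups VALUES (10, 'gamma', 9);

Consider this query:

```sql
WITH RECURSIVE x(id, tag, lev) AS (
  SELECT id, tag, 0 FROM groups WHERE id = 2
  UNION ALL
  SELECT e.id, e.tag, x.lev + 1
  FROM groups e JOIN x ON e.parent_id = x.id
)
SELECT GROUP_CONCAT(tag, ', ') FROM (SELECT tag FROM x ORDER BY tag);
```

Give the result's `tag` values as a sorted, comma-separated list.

chi, delta, gamma, omicron, psi, theta, xi

Base: id=2 (omicron) at lev 0.
Iteration 1: rows with parent_id in {2} -> theta (id 4, lev 1), psi (id 5, lev 1), chi (id 6, lev 1).
Iteration 2: rows with parent_id in {4,5,6} -> xi (id 8, lev 2), delta (id 9, lev 2).
Iteration 3: rows with parent_id in {8,9} -> gamma (id 10, lev 3).
Iteration 4: no rows with parent_id in {10}; recursion stops.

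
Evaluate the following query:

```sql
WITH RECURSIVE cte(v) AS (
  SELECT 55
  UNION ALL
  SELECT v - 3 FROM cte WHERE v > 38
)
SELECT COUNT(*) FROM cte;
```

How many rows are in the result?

Base: v=55.
Iteration 1: 55 > 38 holds -> v = 55 - 3 = 52.
Iteration 2: 52 > 38 holds -> v = 52 - 3 = 49.
Iteration 3: 49 > 38 holds -> v = 49 - 3 = 46.
Iteration 4: 46 > 38 holds -> v = 46 - 3 = 43.
Iteration 5: 43 > 38 holds -> v = 43 - 3 = 40.
Iteration 6: 40 > 38 holds -> v = 40 - 3 = 37.
Iteration 7: 37 > 38 fails; recursion stops.
Total rows emitted: 7.

7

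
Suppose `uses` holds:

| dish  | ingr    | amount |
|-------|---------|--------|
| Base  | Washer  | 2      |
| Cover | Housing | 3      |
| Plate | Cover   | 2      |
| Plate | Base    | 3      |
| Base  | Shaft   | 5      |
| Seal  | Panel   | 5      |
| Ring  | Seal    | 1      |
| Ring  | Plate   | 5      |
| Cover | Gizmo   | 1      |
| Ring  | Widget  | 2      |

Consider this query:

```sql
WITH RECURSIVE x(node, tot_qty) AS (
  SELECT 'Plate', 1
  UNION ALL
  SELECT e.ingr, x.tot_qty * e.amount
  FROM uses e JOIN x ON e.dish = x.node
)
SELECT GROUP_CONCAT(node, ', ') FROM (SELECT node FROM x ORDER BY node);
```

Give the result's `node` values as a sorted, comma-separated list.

Base, Cover, Gizmo, Housing, Plate, Shaft, Washer

Base: (Plate, tot_qty=1).
Iteration 1: components of {Plate} -> Base = 1*3 = 3, Cover = 1*2 = 2.
Iteration 2: components of {Base,Cover} -> Gizmo = 2*1 = 2, Housing = 2*3 = 6, Shaft = 3*5 = 15, Washer = 3*2 = 6.
Iteration 3: no further components; recursion stops.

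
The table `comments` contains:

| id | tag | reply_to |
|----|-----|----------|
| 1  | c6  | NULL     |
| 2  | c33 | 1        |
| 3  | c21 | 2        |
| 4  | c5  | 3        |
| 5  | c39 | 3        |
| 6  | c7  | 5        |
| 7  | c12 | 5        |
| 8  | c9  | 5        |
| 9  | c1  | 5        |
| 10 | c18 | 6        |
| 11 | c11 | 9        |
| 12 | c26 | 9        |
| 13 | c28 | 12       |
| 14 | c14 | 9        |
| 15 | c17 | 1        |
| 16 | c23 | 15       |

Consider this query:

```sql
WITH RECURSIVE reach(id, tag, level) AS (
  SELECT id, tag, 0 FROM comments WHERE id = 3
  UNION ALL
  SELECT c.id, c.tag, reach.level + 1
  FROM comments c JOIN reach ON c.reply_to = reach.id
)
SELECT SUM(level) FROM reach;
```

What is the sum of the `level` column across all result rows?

Base: id=3 (c21) at level 0.
Iteration 1: rows with reply_to in {3} -> c5 (id 4, level 1), c39 (id 5, level 1).
Iteration 2: rows with reply_to in {4,5} -> c7 (id 6, level 2), c12 (id 7, level 2), c9 (id 8, level 2), c1 (id 9, level 2).
Iteration 3: rows with reply_to in {6,7,8,9} -> c18 (id 10, level 3), c11 (id 11, level 3), c26 (id 12, level 3), c14 (id 14, level 3).
Iteration 4: rows with reply_to in {10,11,12,14} -> c28 (id 13, level 4).
Iteration 5: no rows with reply_to in {13}; recursion stops.
SUM(level) = 0 + 1 + 1 + 2 + 2 + 2 + 2 + 3 + 3 + 3 + 3 + 4 = 26.

26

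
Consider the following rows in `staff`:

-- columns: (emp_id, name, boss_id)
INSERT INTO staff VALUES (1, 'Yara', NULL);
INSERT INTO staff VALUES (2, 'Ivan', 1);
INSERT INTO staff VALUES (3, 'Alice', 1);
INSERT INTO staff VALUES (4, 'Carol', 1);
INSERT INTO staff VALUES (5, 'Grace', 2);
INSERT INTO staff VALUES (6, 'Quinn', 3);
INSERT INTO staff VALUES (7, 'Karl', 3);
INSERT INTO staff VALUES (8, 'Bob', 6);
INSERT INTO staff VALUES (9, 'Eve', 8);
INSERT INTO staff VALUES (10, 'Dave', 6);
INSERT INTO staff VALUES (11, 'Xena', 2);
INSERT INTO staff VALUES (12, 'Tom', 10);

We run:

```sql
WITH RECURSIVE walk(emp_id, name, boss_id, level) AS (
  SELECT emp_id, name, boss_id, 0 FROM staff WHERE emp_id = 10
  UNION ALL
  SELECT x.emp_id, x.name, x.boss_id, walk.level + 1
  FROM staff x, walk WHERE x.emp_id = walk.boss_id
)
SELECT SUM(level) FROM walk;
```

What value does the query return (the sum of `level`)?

Base: emp_id=10 (Dave), boss_id=6, level 0.
Iteration 1: join on emp_id=6 -> Quinn (id 6, boss_id=3, level 1).
Iteration 2: join on emp_id=3 -> Alice (id 3, boss_id=1, level 2).
Iteration 3: join on emp_id=1 -> Yara (id 1, boss_id=NULL, level 3).
Iteration 4: boss_id is NULL; no match; recursion stops.
SUM(level) = 0 + 1 + 2 + 3 = 6.

6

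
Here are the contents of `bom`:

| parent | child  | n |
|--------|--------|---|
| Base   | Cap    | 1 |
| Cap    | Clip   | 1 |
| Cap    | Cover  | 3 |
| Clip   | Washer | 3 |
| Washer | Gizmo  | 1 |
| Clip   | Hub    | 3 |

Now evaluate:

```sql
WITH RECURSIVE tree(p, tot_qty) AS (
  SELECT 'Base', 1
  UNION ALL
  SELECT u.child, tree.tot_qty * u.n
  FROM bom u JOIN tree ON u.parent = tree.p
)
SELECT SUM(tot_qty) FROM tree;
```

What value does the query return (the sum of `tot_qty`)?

Base: (Base, tot_qty=1).
Iteration 1: components of {Base} -> Cap = 1*1 = 1.
Iteration 2: components of {Cap} -> Clip = 1*1 = 1, Cover = 1*3 = 3.
Iteration 3: components of {Clip,Cover} -> Hub = 1*3 = 3, Washer = 1*3 = 3.
Iteration 4: components of {Hub,Washer} -> Gizmo = 3*1 = 3.
Iteration 5: no further components; recursion stops.
SUM(tot_qty) = 1 + 1 + 1 + 3 + 3 + 3 + 3 = 15.

15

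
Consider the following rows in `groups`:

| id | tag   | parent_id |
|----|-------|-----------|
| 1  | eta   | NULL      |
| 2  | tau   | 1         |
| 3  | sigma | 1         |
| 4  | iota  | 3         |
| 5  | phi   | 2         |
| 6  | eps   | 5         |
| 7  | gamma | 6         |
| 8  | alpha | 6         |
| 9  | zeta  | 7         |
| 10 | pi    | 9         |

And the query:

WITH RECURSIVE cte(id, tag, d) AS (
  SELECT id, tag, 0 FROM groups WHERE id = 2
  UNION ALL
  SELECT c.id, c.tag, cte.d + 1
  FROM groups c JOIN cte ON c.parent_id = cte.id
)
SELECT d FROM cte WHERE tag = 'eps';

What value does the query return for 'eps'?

Base: id=2 (tau) at d 0.
Iteration 1: rows with parent_id in {2} -> phi (id 5, d 1).
Iteration 2: rows with parent_id in {5} -> eps (id 6, d 2).
Iteration 3: rows with parent_id in {6} -> gamma (id 7, d 3), alpha (id 8, d 3).
Iteration 4: rows with parent_id in {7,8} -> zeta (id 9, d 4).
Iteration 5: rows with parent_id in {9} -> pi (id 10, d 5).
Iteration 6: no rows with parent_id in {10}; recursion stops.

2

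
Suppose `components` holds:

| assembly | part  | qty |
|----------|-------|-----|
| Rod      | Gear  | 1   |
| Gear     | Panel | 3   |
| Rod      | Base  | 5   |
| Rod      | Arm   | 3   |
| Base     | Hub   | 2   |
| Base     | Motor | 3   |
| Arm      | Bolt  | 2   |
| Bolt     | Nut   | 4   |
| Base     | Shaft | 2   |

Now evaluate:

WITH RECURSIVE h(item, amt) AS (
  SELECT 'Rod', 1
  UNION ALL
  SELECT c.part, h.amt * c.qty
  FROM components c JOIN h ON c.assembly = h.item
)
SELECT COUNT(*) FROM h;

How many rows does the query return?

Base: (Rod, amt=1).
Iteration 1: components of {Rod} -> Arm = 1*3 = 3, Base = 1*5 = 5, Gear = 1*1 = 1.
Iteration 2: components of {Arm,Base,Gear} -> Bolt = 3*2 = 6, Hub = 5*2 = 10, Motor = 5*3 = 15, Panel = 1*3 = 3, Shaft = 5*2 = 10.
Iteration 3: components of {Bolt,Hub,Motor,Panel,Shaft} -> Nut = 6*4 = 24.
Iteration 4: no further components; recursion stops.
Total rows emitted: 10.

10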